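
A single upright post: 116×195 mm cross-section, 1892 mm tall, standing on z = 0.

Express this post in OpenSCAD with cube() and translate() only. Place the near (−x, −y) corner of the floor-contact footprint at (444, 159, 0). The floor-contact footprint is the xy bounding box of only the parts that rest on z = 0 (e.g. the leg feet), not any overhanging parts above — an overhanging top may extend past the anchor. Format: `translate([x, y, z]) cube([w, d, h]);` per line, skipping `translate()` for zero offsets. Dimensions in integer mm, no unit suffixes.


translate([444, 159, 0]) cube([116, 195, 1892]);


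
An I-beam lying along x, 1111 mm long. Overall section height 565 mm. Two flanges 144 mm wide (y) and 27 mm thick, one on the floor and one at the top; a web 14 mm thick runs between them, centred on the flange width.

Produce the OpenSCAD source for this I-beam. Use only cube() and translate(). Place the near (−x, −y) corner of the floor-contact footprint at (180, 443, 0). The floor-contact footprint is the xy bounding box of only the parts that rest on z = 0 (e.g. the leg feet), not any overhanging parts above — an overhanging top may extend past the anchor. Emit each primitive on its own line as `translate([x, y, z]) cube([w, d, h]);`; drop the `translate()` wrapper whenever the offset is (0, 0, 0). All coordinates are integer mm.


translate([180, 443, 0]) cube([1111, 144, 27]);
translate([180, 508, 27]) cube([1111, 14, 511]);
translate([180, 443, 538]) cube([1111, 144, 27]);


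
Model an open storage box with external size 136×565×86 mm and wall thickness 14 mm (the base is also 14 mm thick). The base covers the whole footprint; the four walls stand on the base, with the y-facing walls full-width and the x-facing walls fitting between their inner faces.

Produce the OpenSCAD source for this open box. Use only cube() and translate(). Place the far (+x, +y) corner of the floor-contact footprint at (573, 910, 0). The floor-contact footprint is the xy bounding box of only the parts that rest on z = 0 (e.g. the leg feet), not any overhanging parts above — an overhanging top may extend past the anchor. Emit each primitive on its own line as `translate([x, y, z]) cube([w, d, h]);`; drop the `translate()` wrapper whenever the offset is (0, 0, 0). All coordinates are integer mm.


translate([437, 345, 0]) cube([136, 565, 14]);
translate([437, 345, 14]) cube([136, 14, 72]);
translate([437, 896, 14]) cube([136, 14, 72]);
translate([437, 359, 14]) cube([14, 537, 72]);
translate([559, 359, 14]) cube([14, 537, 72]);


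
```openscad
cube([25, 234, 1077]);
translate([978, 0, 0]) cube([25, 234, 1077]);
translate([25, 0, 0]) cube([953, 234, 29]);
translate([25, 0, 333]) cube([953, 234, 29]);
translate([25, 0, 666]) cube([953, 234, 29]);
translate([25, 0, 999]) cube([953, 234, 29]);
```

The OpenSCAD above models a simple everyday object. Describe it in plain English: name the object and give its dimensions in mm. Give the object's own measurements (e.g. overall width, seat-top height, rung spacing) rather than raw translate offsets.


An open bookshelf. Two side panels, each 25 mm thick, 234 mm deep and 1077 mm tall, stand 1003 mm apart (outside-to-outside). Between them sit 4 shelves, each 29 mm thick and 234 mm deep, spanning the full gap between the sides. The bottom shelf rests on the floor (its underside at z = 0) and the clear gap between one shelf's top and the next shelf's underside is 304 mm.


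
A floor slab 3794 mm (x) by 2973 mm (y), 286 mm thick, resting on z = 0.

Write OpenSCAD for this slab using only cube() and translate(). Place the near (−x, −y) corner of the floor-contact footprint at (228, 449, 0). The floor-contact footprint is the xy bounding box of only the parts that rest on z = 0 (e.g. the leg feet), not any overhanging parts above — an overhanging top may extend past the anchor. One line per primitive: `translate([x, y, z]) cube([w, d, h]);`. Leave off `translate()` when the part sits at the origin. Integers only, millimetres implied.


translate([228, 449, 0]) cube([3794, 2973, 286]);


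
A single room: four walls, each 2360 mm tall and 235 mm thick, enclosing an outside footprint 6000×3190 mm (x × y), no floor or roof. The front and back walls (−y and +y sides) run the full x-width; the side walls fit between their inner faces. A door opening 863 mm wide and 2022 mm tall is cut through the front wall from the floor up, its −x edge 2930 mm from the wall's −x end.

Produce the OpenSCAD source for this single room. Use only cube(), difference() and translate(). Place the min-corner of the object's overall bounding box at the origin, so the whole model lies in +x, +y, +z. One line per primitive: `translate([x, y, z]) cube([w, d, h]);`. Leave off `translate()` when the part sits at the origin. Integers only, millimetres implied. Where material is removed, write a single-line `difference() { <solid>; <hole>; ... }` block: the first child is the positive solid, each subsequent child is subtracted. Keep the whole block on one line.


difference() { cube([6000, 235, 2360]); translate([2930, 0, 0]) cube([863, 235, 2022]); }
translate([0, 2955, 0]) cube([6000, 235, 2360]);
translate([0, 235, 0]) cube([235, 2720, 2360]);
translate([5765, 235, 0]) cube([235, 2720, 2360]);


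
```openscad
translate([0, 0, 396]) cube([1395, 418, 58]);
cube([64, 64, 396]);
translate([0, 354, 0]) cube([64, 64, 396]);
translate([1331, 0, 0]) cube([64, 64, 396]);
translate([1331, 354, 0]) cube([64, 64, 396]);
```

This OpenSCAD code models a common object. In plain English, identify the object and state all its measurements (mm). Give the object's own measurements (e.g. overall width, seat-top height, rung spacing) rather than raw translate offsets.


A long wooden bench with a 1395 mm (x) × 418 mm (y) seat, 58 mm thick, its top surface 454 mm above the floor. Four 64 mm square legs at the seat corners, flush with the edges, run from z = 0 to the seat underside.


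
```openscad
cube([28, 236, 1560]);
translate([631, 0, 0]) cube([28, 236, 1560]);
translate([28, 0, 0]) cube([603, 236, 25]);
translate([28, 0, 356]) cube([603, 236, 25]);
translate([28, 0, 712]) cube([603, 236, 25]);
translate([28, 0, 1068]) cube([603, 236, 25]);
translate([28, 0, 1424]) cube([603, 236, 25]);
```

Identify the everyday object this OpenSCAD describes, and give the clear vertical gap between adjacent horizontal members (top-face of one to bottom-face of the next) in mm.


A bookshelf. The clear shelf gap is 331 mm.

Two tall side panels with 5 horizontal boards between them — a bookshelf. The first two shelf undersides are at z = 0 and z = 356; with shelf thickness 25, the clear gap is 356 − 0 − 25 = 331 mm.


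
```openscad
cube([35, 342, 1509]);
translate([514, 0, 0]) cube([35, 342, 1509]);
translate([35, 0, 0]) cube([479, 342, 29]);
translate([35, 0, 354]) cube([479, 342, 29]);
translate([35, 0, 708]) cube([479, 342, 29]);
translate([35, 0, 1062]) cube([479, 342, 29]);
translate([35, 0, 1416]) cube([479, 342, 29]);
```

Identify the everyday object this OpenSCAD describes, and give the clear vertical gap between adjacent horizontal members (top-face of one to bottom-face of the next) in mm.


A bookshelf. The clear shelf gap is 325 mm.

Two tall side panels with 5 horizontal boards between them — a bookshelf. The first two shelf undersides are at z = 0 and z = 354; with shelf thickness 29, the clear gap is 354 − 0 − 29 = 325 mm.


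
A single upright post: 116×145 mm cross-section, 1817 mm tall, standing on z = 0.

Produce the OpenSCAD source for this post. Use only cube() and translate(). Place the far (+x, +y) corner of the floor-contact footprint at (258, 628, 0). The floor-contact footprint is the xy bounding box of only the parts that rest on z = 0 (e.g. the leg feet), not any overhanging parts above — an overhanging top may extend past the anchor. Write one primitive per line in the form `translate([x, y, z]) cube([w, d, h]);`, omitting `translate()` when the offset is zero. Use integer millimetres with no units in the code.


translate([142, 483, 0]) cube([116, 145, 1817]);


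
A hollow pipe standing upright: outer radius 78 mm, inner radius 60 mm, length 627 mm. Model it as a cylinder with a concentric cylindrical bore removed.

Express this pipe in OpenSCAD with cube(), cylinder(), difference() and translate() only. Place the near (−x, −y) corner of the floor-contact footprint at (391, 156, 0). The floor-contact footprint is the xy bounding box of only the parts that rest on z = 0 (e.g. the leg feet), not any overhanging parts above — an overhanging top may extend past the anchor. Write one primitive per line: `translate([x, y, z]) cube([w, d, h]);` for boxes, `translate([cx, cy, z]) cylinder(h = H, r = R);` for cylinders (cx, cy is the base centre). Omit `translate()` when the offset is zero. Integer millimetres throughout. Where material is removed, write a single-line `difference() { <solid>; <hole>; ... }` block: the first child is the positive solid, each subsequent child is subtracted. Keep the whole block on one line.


difference() { translate([469, 234, 0]) cylinder(h = 627, r = 78); translate([469, 234, 0]) cylinder(h = 627, r = 60); }


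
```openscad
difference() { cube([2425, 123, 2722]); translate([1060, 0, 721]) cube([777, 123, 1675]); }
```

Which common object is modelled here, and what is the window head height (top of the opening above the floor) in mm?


A wall with a window opening. The window head height is 2396 mm.

A wall with a rectangular opening subtracted — a window. Sill at z = 721, opening 1675 mm tall, so the head is at 721 + 1675 = 2396 mm.


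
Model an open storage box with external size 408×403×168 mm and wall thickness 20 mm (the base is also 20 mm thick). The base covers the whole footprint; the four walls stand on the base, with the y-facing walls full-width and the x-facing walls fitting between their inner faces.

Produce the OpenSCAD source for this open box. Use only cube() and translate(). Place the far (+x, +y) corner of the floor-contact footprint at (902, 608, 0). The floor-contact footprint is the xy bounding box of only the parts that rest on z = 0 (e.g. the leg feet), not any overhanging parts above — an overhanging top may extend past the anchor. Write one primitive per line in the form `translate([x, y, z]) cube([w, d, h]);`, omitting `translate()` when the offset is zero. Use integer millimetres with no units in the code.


translate([494, 205, 0]) cube([408, 403, 20]);
translate([494, 205, 20]) cube([408, 20, 148]);
translate([494, 588, 20]) cube([408, 20, 148]);
translate([494, 225, 20]) cube([20, 363, 148]);
translate([882, 225, 20]) cube([20, 363, 148]);


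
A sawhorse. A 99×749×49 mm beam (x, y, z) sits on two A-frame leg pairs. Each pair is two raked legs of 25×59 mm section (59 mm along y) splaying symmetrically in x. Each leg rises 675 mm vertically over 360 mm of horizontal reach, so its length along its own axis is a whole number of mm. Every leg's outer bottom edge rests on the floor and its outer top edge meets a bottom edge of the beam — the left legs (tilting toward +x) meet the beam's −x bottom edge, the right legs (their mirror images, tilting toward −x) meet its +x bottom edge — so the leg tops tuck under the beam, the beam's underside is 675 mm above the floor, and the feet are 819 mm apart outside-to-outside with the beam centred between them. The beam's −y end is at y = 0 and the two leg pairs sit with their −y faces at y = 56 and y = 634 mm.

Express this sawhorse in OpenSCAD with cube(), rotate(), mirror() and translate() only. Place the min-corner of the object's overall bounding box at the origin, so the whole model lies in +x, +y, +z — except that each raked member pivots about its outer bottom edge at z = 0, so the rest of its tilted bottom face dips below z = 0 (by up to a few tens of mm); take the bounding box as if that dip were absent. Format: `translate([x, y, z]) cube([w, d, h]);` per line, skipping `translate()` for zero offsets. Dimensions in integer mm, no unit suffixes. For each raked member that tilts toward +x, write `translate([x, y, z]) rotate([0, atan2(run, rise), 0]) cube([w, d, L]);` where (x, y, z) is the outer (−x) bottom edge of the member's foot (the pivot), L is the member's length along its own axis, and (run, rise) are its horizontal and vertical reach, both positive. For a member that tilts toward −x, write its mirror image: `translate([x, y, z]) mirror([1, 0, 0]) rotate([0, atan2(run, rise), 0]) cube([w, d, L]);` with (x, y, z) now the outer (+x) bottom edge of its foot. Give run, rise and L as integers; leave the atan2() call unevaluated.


translate([360, 0, 675]) cube([99, 749, 49]);
translate([0, 56, 0]) rotate([0, atan2(360, 675), 0]) cube([25, 59, 765]);
translate([819, 56, 0]) mirror([1, 0, 0]) rotate([0, atan2(360, 675), 0]) cube([25, 59, 765]);
translate([0, 634, 0]) rotate([0, atan2(360, 675), 0]) cube([25, 59, 765]);
translate([819, 634, 0]) mirror([1, 0, 0]) rotate([0, atan2(360, 675), 0]) cube([25, 59, 765]);


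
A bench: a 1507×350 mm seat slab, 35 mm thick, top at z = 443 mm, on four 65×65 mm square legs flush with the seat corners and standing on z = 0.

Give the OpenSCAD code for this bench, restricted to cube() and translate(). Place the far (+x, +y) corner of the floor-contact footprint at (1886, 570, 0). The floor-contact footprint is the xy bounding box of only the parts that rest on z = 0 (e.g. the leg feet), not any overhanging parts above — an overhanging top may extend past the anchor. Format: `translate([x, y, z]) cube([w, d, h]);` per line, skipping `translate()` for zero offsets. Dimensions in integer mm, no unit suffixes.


translate([379, 220, 408]) cube([1507, 350, 35]);
translate([379, 220, 0]) cube([65, 65, 408]);
translate([379, 505, 0]) cube([65, 65, 408]);
translate([1821, 220, 0]) cube([65, 65, 408]);
translate([1821, 505, 0]) cube([65, 65, 408]);


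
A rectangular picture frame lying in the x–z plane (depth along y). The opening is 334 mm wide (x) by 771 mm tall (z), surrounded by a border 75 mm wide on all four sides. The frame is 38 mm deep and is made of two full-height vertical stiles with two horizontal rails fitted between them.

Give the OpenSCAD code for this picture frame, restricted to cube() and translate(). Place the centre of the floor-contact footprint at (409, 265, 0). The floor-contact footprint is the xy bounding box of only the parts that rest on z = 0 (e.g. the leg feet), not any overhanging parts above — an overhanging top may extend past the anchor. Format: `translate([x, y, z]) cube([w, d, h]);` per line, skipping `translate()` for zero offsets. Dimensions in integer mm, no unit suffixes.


translate([167, 246, 0]) cube([75, 38, 921]);
translate([576, 246, 0]) cube([75, 38, 921]);
translate([242, 246, 0]) cube([334, 38, 75]);
translate([242, 246, 846]) cube([334, 38, 75]);


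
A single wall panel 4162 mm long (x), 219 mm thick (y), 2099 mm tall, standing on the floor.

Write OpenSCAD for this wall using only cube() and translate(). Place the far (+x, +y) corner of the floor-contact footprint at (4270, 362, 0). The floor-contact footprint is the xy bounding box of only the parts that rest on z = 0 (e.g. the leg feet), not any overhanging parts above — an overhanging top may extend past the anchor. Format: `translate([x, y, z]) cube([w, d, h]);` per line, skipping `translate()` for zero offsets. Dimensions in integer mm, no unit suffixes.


translate([108, 143, 0]) cube([4162, 219, 2099]);


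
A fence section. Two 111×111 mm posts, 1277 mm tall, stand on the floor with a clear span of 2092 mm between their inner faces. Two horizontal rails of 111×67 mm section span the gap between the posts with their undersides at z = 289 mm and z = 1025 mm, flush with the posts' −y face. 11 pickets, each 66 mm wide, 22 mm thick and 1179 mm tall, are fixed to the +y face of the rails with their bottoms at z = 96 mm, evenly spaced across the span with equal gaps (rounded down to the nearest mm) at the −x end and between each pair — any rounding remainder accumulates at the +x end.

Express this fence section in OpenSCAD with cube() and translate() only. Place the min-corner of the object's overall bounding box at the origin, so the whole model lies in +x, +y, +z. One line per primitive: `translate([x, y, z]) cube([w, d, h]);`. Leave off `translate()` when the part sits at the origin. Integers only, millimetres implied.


cube([111, 111, 1277]);
translate([2203, 0, 0]) cube([111, 111, 1277]);
translate([111, 0, 289]) cube([2092, 111, 67]);
translate([111, 0, 1025]) cube([2092, 111, 67]);
translate([224, 111, 96]) cube([66, 22, 1179]);
translate([403, 111, 96]) cube([66, 22, 1179]);
translate([582, 111, 96]) cube([66, 22, 1179]);
translate([761, 111, 96]) cube([66, 22, 1179]);
translate([940, 111, 96]) cube([66, 22, 1179]);
translate([1119, 111, 96]) cube([66, 22, 1179]);
translate([1298, 111, 96]) cube([66, 22, 1179]);
translate([1477, 111, 96]) cube([66, 22, 1179]);
translate([1656, 111, 96]) cube([66, 22, 1179]);
translate([1835, 111, 96]) cube([66, 22, 1179]);
translate([2014, 111, 96]) cube([66, 22, 1179]);


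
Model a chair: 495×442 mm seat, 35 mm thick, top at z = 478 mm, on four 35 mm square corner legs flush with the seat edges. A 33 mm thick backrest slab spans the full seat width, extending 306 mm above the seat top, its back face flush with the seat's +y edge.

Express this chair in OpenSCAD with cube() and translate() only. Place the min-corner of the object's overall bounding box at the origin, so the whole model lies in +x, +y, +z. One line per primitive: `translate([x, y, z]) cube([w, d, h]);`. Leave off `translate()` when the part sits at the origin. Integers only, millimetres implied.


// leg_h = 478 - 35 = 443
translate([0, 0, 443]) cube([495, 442, 35]);
cube([35, 35, 443]);
translate([460, 0, 0]) cube([35, 35, 443]);
translate([0, 407, 0]) cube([35, 35, 443]);
translate([460, 407, 0]) cube([35, 35, 443]);
translate([0, 409, 478]) cube([495, 33, 306]);


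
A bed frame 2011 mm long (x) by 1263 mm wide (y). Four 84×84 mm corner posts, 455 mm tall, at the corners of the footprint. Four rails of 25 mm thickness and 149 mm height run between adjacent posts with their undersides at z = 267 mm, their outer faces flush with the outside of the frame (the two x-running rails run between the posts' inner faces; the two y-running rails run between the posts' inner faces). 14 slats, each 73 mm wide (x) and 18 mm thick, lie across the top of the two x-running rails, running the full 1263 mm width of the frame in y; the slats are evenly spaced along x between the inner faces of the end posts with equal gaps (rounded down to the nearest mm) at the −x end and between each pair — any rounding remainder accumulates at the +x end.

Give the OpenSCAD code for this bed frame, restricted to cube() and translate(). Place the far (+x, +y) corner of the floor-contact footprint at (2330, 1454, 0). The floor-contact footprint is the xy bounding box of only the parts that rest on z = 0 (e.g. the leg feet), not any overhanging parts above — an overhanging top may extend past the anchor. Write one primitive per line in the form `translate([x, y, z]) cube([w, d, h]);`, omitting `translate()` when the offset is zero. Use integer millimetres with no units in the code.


// slat z = rail_z + rail_h = 267 + 149 = 416
// slat gap = ⌊(1843 − 14·73) / 15⌋ = 54
translate([319, 191, 0]) cube([84, 84, 455]);
translate([319, 1370, 0]) cube([84, 84, 455]);
translate([2246, 191, 0]) cube([84, 84, 455]);
translate([2246, 1370, 0]) cube([84, 84, 455]);
translate([403, 191, 267]) cube([1843, 25, 149]);
translate([403, 1429, 267]) cube([1843, 25, 149]);
translate([319, 275, 267]) cube([25, 1095, 149]);
translate([2305, 275, 267]) cube([25, 1095, 149]);
translate([457, 191, 416]) cube([73, 1263, 18]);
translate([584, 191, 416]) cube([73, 1263, 18]);
translate([711, 191, 416]) cube([73, 1263, 18]);
translate([838, 191, 416]) cube([73, 1263, 18]);
translate([965, 191, 416]) cube([73, 1263, 18]);
translate([1092, 191, 416]) cube([73, 1263, 18]);
translate([1219, 191, 416]) cube([73, 1263, 18]);
translate([1346, 191, 416]) cube([73, 1263, 18]);
translate([1473, 191, 416]) cube([73, 1263, 18]);
translate([1600, 191, 416]) cube([73, 1263, 18]);
translate([1727, 191, 416]) cube([73, 1263, 18]);
translate([1854, 191, 416]) cube([73, 1263, 18]);
translate([1981, 191, 416]) cube([73, 1263, 18]);
translate([2108, 191, 416]) cube([73, 1263, 18]);


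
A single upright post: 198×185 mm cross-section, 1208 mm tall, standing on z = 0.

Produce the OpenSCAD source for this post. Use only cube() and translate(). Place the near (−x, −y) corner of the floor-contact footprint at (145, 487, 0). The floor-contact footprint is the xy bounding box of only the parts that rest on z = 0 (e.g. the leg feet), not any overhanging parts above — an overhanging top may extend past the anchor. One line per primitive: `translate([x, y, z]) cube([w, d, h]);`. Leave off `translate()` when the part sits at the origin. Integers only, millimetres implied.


translate([145, 487, 0]) cube([198, 185, 1208]);


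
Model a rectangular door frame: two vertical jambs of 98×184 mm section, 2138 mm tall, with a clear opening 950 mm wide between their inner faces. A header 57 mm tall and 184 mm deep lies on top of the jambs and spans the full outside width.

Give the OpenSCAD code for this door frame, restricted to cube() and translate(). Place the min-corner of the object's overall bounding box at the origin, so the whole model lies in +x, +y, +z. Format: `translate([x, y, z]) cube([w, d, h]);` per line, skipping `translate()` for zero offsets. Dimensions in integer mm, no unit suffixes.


cube([98, 184, 2138]);
translate([1048, 0, 0]) cube([98, 184, 2138]);
translate([0, 0, 2138]) cube([1146, 184, 57]);


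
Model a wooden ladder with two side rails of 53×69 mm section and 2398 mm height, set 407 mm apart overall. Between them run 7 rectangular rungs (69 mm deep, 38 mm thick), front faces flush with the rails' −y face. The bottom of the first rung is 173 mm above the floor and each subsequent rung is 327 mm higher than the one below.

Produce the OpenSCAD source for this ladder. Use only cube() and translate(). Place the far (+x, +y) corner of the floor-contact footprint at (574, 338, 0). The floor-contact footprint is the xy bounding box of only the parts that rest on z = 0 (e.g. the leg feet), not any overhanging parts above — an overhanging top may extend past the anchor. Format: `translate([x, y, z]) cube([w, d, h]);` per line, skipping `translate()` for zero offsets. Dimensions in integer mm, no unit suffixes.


translate([167, 269, 0]) cube([53, 69, 2398]);
translate([521, 269, 0]) cube([53, 69, 2398]);
translate([220, 269, 173]) cube([301, 69, 38]);
translate([220, 269, 500]) cube([301, 69, 38]);
translate([220, 269, 827]) cube([301, 69, 38]);
translate([220, 269, 1154]) cube([301, 69, 38]);
translate([220, 269, 1481]) cube([301, 69, 38]);
translate([220, 269, 1808]) cube([301, 69, 38]);
translate([220, 269, 2135]) cube([301, 69, 38]);


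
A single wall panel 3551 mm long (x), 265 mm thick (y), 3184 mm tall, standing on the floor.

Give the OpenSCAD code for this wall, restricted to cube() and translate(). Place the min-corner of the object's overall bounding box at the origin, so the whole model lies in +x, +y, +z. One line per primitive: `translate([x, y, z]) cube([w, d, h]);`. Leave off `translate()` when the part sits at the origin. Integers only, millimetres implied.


cube([3551, 265, 3184]);


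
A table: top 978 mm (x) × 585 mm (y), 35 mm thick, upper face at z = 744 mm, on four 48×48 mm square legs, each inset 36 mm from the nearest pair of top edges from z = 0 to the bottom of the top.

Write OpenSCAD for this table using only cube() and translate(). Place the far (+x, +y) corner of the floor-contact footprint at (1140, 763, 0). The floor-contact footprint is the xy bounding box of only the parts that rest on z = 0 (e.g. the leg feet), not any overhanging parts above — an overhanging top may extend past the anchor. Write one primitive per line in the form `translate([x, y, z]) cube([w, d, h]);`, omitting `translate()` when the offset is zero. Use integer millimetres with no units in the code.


translate([198, 214, 709]) cube([978, 585, 35]);
translate([234, 250, 0]) cube([48, 48, 709]);
translate([1092, 250, 0]) cube([48, 48, 709]);
translate([234, 715, 0]) cube([48, 48, 709]);
translate([1092, 715, 0]) cube([48, 48, 709]);


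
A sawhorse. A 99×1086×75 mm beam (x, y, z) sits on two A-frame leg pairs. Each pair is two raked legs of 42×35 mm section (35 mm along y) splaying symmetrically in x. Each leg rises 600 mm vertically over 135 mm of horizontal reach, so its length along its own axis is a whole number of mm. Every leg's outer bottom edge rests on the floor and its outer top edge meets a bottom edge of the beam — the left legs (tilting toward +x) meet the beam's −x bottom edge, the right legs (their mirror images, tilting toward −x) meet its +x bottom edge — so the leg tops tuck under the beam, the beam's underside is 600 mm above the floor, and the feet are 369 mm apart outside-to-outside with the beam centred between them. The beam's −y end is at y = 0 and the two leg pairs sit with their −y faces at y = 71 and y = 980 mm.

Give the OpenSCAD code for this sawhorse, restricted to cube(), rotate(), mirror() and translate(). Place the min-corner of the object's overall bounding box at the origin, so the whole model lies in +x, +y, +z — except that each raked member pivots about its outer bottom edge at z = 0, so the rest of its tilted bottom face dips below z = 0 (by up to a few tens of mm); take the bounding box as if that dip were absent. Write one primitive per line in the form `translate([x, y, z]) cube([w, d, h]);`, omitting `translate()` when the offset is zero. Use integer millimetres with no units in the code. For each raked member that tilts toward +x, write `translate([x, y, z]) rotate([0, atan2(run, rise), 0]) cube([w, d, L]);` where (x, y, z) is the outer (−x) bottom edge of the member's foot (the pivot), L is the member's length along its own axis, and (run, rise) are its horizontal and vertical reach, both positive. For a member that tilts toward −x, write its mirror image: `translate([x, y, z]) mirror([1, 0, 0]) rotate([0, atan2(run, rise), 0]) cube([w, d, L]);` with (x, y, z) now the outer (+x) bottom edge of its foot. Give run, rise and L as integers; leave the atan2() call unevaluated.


translate([135, 0, 600]) cube([99, 1086, 75]);
translate([0, 71, 0]) rotate([0, atan2(135, 600), 0]) cube([42, 35, 615]);
translate([369, 71, 0]) mirror([1, 0, 0]) rotate([0, atan2(135, 600), 0]) cube([42, 35, 615]);
translate([0, 980, 0]) rotate([0, atan2(135, 600), 0]) cube([42, 35, 615]);
translate([369, 980, 0]) mirror([1, 0, 0]) rotate([0, atan2(135, 600), 0]) cube([42, 35, 615]);


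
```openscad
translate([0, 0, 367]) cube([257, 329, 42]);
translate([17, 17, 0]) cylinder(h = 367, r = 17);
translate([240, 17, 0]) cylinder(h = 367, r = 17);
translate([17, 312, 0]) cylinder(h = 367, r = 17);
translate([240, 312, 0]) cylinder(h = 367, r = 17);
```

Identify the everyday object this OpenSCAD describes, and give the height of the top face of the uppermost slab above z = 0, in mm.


A stool. The seat height is 409 mm.

A 257×329×42 slab at z = 367 on four corner cylinders — a stool. The seat top is 367 + 42 = 409 mm.


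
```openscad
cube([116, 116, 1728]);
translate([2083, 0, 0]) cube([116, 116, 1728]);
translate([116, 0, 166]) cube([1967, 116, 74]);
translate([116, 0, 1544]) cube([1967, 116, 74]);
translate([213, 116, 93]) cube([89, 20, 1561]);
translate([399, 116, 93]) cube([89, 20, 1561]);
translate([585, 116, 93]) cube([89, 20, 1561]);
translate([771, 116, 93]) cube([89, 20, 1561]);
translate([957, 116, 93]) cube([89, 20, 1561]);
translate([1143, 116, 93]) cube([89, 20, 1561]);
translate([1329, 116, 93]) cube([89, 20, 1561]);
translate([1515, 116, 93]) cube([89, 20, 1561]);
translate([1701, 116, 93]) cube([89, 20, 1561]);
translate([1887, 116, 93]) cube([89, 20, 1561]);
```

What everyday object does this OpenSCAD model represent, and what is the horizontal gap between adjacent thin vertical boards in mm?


A fence section. The picket gap is 97 mm.

Two posts, two rails, 10 pickets — a fence section. Span 1967 mm holds 10 pickets of 89 mm with 11 equal gaps: ⌊(1967 − 10·89) / 11⌋ = 97 mm.


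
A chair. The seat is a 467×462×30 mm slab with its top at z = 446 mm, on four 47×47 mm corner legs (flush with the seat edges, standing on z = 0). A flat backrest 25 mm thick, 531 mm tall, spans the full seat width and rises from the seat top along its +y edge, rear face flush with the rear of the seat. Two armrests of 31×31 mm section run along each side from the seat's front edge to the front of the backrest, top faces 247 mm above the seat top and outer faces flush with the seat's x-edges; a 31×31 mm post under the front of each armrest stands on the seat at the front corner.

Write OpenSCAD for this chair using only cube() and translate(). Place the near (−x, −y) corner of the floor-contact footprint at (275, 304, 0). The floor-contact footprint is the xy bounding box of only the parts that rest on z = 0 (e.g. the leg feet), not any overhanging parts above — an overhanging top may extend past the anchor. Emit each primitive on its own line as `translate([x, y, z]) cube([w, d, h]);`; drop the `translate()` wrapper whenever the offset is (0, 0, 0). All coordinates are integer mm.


translate([275, 304, 416]) cube([467, 462, 30]);
translate([275, 304, 0]) cube([47, 47, 416]);
translate([695, 304, 0]) cube([47, 47, 416]);
translate([275, 719, 0]) cube([47, 47, 416]);
translate([695, 719, 0]) cube([47, 47, 416]);
translate([275, 741, 446]) cube([467, 25, 531]);
translate([275, 304, 662]) cube([31, 437, 31]);
translate([711, 304, 662]) cube([31, 437, 31]);
translate([275, 304, 446]) cube([31, 31, 216]);
translate([711, 304, 446]) cube([31, 31, 216]);


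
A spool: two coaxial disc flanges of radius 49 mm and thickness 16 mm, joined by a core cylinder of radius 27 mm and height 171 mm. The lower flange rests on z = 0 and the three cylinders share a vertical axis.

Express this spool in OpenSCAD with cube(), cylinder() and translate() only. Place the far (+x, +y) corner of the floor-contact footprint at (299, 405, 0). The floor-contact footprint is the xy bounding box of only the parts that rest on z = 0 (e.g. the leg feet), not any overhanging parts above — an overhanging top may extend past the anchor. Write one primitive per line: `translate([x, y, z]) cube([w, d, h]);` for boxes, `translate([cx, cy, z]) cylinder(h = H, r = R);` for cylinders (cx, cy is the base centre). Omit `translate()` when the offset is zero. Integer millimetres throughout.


translate([250, 356, 0]) cylinder(h = 16, r = 49);
translate([250, 356, 16]) cylinder(h = 171, r = 27);
translate([250, 356, 187]) cylinder(h = 16, r = 49);


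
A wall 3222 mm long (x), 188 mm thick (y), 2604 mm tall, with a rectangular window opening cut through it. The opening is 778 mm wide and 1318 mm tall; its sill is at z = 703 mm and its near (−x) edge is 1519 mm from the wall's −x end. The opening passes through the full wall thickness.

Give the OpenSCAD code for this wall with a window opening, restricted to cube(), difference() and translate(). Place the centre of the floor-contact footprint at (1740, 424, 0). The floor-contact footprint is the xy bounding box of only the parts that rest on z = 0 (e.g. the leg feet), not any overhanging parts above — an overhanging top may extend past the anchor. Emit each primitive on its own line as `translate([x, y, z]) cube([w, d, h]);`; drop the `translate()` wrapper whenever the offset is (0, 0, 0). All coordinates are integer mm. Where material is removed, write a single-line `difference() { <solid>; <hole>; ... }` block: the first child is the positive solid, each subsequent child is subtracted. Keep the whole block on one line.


difference() { translate([129, 330, 0]) cube([3222, 188, 2604]); translate([1648, 330, 703]) cube([778, 188, 1318]); }


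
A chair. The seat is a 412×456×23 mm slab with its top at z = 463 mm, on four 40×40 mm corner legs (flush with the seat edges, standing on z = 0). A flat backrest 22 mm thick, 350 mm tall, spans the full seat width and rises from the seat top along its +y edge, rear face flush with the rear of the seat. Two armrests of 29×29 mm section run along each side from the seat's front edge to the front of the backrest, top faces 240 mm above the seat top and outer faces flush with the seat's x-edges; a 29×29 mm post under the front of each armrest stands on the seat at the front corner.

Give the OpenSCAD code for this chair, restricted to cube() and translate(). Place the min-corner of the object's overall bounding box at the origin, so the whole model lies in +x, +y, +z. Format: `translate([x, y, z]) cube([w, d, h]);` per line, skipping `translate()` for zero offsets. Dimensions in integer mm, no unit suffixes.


translate([0, 0, 440]) cube([412, 456, 23]);
cube([40, 40, 440]);
translate([372, 0, 0]) cube([40, 40, 440]);
translate([0, 416, 0]) cube([40, 40, 440]);
translate([372, 416, 0]) cube([40, 40, 440]);
translate([0, 434, 463]) cube([412, 22, 350]);
translate([0, 0, 674]) cube([29, 434, 29]);
translate([383, 0, 674]) cube([29, 434, 29]);
translate([0, 0, 463]) cube([29, 29, 211]);
translate([383, 0, 463]) cube([29, 29, 211]);


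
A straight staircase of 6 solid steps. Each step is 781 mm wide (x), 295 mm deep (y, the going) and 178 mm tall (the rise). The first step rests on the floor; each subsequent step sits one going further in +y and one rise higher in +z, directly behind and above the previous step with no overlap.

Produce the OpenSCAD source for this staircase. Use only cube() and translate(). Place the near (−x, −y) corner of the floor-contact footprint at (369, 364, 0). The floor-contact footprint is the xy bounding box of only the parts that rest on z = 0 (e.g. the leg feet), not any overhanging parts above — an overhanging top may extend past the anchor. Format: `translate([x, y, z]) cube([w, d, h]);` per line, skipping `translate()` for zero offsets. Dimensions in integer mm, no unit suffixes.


translate([369, 364, 0]) cube([781, 295, 178]);
translate([369, 659, 178]) cube([781, 295, 178]);
translate([369, 954, 356]) cube([781, 295, 178]);
translate([369, 1249, 534]) cube([781, 295, 178]);
translate([369, 1544, 712]) cube([781, 295, 178]);
translate([369, 1839, 890]) cube([781, 295, 178]);


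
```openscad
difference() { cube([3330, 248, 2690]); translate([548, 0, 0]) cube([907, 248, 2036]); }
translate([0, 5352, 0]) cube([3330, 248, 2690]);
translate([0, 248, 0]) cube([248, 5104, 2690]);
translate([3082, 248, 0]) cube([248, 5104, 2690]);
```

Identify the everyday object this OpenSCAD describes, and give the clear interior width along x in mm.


A single room. The interior width is 2834 mm.

Four walls enclosing a rectangle with a door in the front wall — a room. Outside width 3330 minus two 248 mm walls gives 2834 mm.


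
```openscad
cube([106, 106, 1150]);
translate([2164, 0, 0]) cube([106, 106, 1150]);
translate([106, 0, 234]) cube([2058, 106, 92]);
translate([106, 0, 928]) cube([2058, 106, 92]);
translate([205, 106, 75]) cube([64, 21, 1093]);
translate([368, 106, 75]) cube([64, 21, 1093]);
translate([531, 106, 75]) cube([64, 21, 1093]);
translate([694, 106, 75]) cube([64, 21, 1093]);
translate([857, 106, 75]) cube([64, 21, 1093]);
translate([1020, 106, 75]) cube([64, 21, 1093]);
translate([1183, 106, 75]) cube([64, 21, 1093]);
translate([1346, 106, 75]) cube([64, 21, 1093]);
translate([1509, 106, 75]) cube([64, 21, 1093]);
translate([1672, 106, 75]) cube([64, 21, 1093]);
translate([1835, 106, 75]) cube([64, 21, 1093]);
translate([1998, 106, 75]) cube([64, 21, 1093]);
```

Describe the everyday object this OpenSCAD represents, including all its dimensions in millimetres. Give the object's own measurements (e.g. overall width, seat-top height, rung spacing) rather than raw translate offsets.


A fence section. Two 106×106 mm posts, 1150 mm tall, stand on the floor with a clear span of 2058 mm between their inner faces. Two horizontal rails of 106×92 mm section span the gap between the posts with their undersides at z = 234 mm and z = 928 mm, flush with the posts' −y face. 12 pickets, each 64 mm wide, 21 mm thick and 1093 mm tall, are fixed to the +y face of the rails with their bottoms at z = 75 mm, spaced across the span with a 99 mm gap after the −x post and between neighbouring pickets, with 102 mm left before the +x post.


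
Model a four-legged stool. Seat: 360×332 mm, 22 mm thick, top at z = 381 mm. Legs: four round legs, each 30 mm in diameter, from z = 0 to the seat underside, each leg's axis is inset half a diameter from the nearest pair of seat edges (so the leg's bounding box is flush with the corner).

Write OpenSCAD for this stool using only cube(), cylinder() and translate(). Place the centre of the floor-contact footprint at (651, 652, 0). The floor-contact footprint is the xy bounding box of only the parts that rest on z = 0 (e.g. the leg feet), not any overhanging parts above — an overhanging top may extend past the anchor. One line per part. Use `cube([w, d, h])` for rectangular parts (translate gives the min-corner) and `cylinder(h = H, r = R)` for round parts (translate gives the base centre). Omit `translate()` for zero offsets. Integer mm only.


translate([471, 486, 359]) cube([360, 332, 22]);
translate([486, 501, 0]) cylinder(h = 359, r = 15);
translate([816, 501, 0]) cylinder(h = 359, r = 15);
translate([486, 803, 0]) cylinder(h = 359, r = 15);
translate([816, 803, 0]) cylinder(h = 359, r = 15);


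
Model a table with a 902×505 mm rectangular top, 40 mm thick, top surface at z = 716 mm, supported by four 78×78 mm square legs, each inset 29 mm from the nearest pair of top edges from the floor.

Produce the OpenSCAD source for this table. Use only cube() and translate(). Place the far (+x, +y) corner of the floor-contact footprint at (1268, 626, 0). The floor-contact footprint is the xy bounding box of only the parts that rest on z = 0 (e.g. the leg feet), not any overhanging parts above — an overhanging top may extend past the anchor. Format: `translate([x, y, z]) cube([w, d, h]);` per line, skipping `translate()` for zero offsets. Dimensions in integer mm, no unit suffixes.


translate([395, 150, 676]) cube([902, 505, 40]);
translate([424, 179, 0]) cube([78, 78, 676]);
translate([1190, 179, 0]) cube([78, 78, 676]);
translate([424, 548, 0]) cube([78, 78, 676]);
translate([1190, 548, 0]) cube([78, 78, 676]);


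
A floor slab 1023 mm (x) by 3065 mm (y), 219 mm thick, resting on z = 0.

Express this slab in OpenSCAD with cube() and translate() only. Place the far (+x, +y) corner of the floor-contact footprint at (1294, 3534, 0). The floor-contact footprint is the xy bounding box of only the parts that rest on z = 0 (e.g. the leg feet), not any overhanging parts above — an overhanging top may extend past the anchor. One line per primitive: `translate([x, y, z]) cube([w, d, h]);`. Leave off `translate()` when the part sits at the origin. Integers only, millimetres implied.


translate([271, 469, 0]) cube([1023, 3065, 219]);


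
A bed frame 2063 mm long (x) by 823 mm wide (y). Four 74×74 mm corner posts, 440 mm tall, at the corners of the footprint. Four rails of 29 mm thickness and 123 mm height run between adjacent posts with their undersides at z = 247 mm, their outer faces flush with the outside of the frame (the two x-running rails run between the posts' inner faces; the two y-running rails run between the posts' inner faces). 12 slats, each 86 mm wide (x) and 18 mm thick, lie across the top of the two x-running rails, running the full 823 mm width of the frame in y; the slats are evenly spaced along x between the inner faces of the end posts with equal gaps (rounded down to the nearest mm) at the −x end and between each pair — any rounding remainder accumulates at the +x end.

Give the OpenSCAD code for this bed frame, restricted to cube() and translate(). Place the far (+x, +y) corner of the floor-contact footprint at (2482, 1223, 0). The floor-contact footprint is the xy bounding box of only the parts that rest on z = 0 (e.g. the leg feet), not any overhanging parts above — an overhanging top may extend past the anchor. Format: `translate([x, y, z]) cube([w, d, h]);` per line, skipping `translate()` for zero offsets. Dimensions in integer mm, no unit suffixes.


translate([419, 400, 0]) cube([74, 74, 440]);
translate([419, 1149, 0]) cube([74, 74, 440]);
translate([2408, 400, 0]) cube([74, 74, 440]);
translate([2408, 1149, 0]) cube([74, 74, 440]);
translate([493, 400, 247]) cube([1915, 29, 123]);
translate([493, 1194, 247]) cube([1915, 29, 123]);
translate([419, 474, 247]) cube([29, 675, 123]);
translate([2453, 474, 247]) cube([29, 675, 123]);
translate([560, 400, 370]) cube([86, 823, 18]);
translate([713, 400, 370]) cube([86, 823, 18]);
translate([866, 400, 370]) cube([86, 823, 18]);
translate([1019, 400, 370]) cube([86, 823, 18]);
translate([1172, 400, 370]) cube([86, 823, 18]);
translate([1325, 400, 370]) cube([86, 823, 18]);
translate([1478, 400, 370]) cube([86, 823, 18]);
translate([1631, 400, 370]) cube([86, 823, 18]);
translate([1784, 400, 370]) cube([86, 823, 18]);
translate([1937, 400, 370]) cube([86, 823, 18]);
translate([2090, 400, 370]) cube([86, 823, 18]);
translate([2243, 400, 370]) cube([86, 823, 18]);
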